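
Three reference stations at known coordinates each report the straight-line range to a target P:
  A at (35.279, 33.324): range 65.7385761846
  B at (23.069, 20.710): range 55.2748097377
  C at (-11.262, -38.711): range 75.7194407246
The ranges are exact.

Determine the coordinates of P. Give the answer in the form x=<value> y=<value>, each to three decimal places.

eq1: (x − 35.279)² + (y − 33.324)² = 65.7385761846²
eq2: (x − 23.069)² + (y − 20.710)² = 55.2748097377²
eq3: (x + 11.262)² + (y + 38.711)² = 75.7194407246²
eq2−eq3, eq2−eq1 (x²,y² cancel):
  -68.662·x − 118.842·y = -2013.837808
  24.420·x + 25.228·y = 127.758149
det = -68.662·25.228 − -118.842·24.420 = 1169.916704
x = (-2013.837808·25.228 − -118.842·127.758149) / 1169.916704 = -30.448378
y = (-68.662·127.758149 − -2013.837808·24.420) / 1169.916704 = 34.537321

x=-30.448 y=34.537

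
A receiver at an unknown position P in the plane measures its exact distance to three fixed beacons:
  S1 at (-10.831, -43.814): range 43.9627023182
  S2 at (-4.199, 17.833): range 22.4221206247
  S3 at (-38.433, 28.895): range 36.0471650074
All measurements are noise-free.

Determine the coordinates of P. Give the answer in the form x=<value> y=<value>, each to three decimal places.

eq1: (x + 10.831)² + (y + 43.814)² = 43.9627023182²
eq2: (x + 4.199)² + (y − 17.833)² = 22.4221206247²
eq3: (x + 38.433)² + (y − 28.895)² = 36.0471650074²
eq3−eq1, eq3−eq2 (x²,y² cancel):
  55.204·x − 145.418·y = -908.360447
  68.468·x − 22.124·y = -1179.722412
det = 55.204·-22.124 − -145.418·68.468 = 8735.146328
x = (-908.360447·-22.124 − -145.418·-1179.722412) / 8735.146328 = -17.338726
y = (55.204·-1179.722412 − -908.360447·68.468) / 8735.146328 = -0.335630

x=-17.339 y=-0.336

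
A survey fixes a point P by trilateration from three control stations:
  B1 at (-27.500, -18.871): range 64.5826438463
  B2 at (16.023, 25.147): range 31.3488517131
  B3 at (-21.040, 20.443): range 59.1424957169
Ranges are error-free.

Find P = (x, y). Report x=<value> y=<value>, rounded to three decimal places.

x=34.351 y=-0.286

eq1: (x + 27.500)² + (y + 18.871)² = 64.5826438463²
eq2: (x − 16.023)² + (y − 25.147)² = 31.3488517131²
eq3: (x + 21.040)² + (y − 20.443)² = 59.1424957169²
eq3−eq1, eq3−eq2 (x²,y² cancel):
  -12.920·x − 78.628·y = -421.316295
  74.126·x + 9.408·y = 2543.594585
det = -12.920·9.408 − -78.628·74.126 = 5706.827768
x = (-421.316295·9.408 − -78.628·2543.594585) / 5706.827768 = 34.350785
y = (-12.920·2543.594585 − -421.316295·74.126) / 5706.827768 = -0.286105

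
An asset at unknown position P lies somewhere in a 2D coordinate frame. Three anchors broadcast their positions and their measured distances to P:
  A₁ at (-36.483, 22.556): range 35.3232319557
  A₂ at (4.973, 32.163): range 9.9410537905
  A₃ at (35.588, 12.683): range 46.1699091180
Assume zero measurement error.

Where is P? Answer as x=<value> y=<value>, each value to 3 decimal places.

x=-4.002 y=36.438

eq1: (x + 36.483)² + (y − 22.556)² = 35.3232319557²
eq2: (x − 4.973)² + (y − 32.163)² = 9.9410537905²
eq3: (x − 35.588)² + (y − 12.683)² = 46.1699091180²
eq2−eq3, eq2−eq1 (x²,y² cancel):
  61.230·x − 38.960·y = -1664.661023
  -82.912·x − 19.214·y = -368.313038
det = 61.230·-19.214 − -38.960·-82.912 = -4406.724740
x = (-1664.661023·-19.214 − -38.960·-368.313038) / -4406.724740 = -4.001911
y = (61.230·-368.313038 − -1664.661023·-82.912) / -4406.724740 = 36.437988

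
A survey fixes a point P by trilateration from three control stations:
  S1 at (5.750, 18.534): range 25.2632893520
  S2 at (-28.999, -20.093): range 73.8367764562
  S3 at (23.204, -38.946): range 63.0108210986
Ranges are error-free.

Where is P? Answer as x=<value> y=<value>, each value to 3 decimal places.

x=30.492 y=23.642

eq1: (x − 5.750)² + (y − 18.534)² = 25.2632893520²
eq2: (x + 28.999)² + (y + 20.093)² = 73.8367764562²
eq3: (x − 23.204)² + (y + 38.946)² = 63.0108210986²
eq2−eq1, eq2−eq3 (x²,y² cancel):
  69.498·x + 77.254·y = 3945.536775
  104.406·x − 37.706·y = 2292.051864
det = 69.498·-37.706 − 77.254·104.406 = -10686.272712
x = (3945.536775·-37.706 − 77.254·2292.051864) / -10686.272712 = 30.491509
y = (69.498·2292.051864 − 3945.536775·104.406) / -10686.272712 = 23.641984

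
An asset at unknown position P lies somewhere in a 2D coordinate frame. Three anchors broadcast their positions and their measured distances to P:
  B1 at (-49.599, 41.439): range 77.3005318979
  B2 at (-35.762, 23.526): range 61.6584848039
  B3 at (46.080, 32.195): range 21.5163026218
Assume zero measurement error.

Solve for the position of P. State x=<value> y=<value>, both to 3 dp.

x=25.884 y=24.774

eq1: (x + 49.599)² + (y − 41.439)² = 77.3005318979²
eq2: (x + 35.762)² + (y − 23.526)² = 61.6584848039²
eq3: (x − 46.080)² + (y − 32.195)² = 21.5163026218²
eq3−eq1, eq3−eq2 (x²,y² cancel):
  -191.358·x + 18.488·y = -4495.053856
  -163.684·x − 17.338·y = -4666.308575
det = -191.358·-17.338 − 18.488·-163.684 = 6343.954796
x = (-4495.053856·-17.338 − 18.488·-4666.308575) / 6343.954796 = 25.883847
y = (-191.358·-4666.308575 − -4495.053856·-163.684) / 6343.954796 = 24.774307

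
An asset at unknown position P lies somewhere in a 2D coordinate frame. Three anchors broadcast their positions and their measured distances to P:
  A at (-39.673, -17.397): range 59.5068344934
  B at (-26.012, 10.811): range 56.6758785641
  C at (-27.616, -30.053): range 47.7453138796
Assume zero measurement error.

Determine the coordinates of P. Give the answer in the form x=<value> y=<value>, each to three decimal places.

eq1: (x + 39.673)² + (y + 17.397)² = 59.5068344934²
eq2: (x + 26.012)² + (y − 10.811)² = 56.6758785641²
eq3: (x + 27.616)² + (y + 30.053)² = 47.7453138796²
eq1−eq3, eq1−eq2 (x²,y² cancel):
  24.114·x − 25.312·y = 1050.672081
  27.322·x + 56.416·y = -754.192533
det = 24.114·56.416 − -25.312·27.322 = 2051.989888
x = (1050.672081·56.416 − -25.312·-754.192533) / 2051.989888 = 19.583232
y = (24.114·-754.192533 − 1050.672081·27.322) / 2051.989888 = -22.852482

x=19.583 y=-22.852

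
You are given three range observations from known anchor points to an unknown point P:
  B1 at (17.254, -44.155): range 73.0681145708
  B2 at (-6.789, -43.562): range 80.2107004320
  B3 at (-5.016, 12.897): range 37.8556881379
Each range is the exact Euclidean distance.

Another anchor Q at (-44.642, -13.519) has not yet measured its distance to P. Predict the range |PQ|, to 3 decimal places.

85.129

eq1: (x − 17.254)² + (y + 44.155)² = 73.0681145708²
eq2: (x + 6.789)² + (y + 43.562)² = 80.2107004320²
eq3: (x + 5.016)² + (y − 12.897)² = 37.8556881379²
eq2−eq1, eq2−eq3 (x²,y² cancel):
  48.086·x − 1.186·y = 1398.433273
  3.546·x + 112.918·y = 3248.457839
det = 48.086·112.918 − -1.186·3.546 = 5433.980504
x = (1398.433273·112.918 − -1.186·3248.457839) / 5433.980504 = 29.768410
y = (48.086·3248.457839 − 1398.433273·3.546) / 5433.980504 = 27.833464
|P − Q| = √((29.768410 − -44.642)² + (27.833464 − -13.519)²) = 85.128934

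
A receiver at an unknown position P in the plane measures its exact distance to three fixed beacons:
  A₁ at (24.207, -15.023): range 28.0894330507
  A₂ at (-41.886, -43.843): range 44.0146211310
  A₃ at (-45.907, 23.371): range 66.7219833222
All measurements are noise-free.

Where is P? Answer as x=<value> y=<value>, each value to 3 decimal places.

x=-1.474 y=-26.404

eq1: (x − 24.207)² + (y + 15.023)² = 28.0894330507²
eq2: (x + 41.886)² + (y + 43.843)² = 44.0146211310²
eq3: (x + 45.907)² + (y − 23.371)² = 66.7219833222²
eq1−eq2, eq1−eq3 (x²,y² cancel):
  -132.186·x − 57.640·y = 1716.705643
  -140.228·x + 76.788·y = -1820.819897
det = -132.186·76.788 − -57.640·-140.228 = -18233.040488
x = (1716.705643·76.788 − -57.640·-1820.819897) / -18233.040488 = -1.473717
y = (-132.186·-1820.819897 − 1716.705643·-140.228) / -18233.040488 = -26.403556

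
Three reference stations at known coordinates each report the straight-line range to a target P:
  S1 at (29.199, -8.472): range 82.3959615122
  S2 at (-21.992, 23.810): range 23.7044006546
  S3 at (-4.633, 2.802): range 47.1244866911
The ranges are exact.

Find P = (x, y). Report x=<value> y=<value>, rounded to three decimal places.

x=-45.583 y=26.121

eq1: (x − 29.199)² + (y + 8.472)² = 82.3959615122²
eq2: (x + 21.992)² + (y − 23.810)² = 23.7044006546²
eq3: (x + 4.633)² + (y − 2.802)² = 47.1244866911²
eq2−eq3, eq2−eq1 (x²,y² cancel):
  34.718·x − 42.016·y = -2680.066907
  102.382·x − 64.564·y = -6353.403642
det = 34.718·-64.564 − -42.016·102.382 = 2060.149160
x = (-2680.066907·-64.564 − -42.016·-6353.403642) / 2060.149160 = -45.583480
y = (34.718·-6353.403642 − -2680.066907·102.382) / 2060.149160 = 26.120993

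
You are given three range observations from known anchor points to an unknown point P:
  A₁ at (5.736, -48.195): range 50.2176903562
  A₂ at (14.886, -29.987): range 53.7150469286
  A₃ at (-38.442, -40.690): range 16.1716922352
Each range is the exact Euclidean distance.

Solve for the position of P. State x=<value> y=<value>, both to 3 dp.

x=-38.550 y=-24.519

eq1: (x − 5.736)² + (y + 48.195)² = 50.2176903562²
eq2: (x − 14.886)² + (y + 29.987)² = 53.7150469286²
eq3: (x + 38.442)² + (y + 40.690)² = 16.1716922352²
eq2−eq1, eq2−eq3 (x²,y² cancel):
  -18.300·x − 36.416·y = 1598.336398
  -106.656·x − 21.406·y = 4636.432936
det = -18.300·-21.406 − -36.416·-106.656 = -3492.255096
x = (1598.336398·-21.406 − -36.416·4636.432936) / -3492.255096 = -38.549977
y = (-18.300·4636.432936 − 1598.336398·-106.656) / -3492.255096 = -24.518668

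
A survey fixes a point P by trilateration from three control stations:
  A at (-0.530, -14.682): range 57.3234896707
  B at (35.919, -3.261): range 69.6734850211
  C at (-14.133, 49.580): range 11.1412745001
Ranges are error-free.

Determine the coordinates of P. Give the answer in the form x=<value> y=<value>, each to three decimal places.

eq1: (x + 0.530)² + (y + 14.682)² = 57.3234896707²
eq2: (x − 35.919)² + (y + 3.261)² = 69.6734850211²
eq3: (x + 14.133)² + (y − 49.580)² = 11.1412745001²
eq1−eq3, eq1−eq2 (x²,y² cancel):
  -27.206·x + 128.524·y = 5603.930536
  72.898·x + 22.842·y = -483.445389
det = -27.206·22.842 − 128.524·72.898 = -9990.582004
x = (5603.930536·22.842 − 128.524·-483.445389) / -9990.582004 = -19.031856
y = (-27.206·-483.445389 − 5603.930536·72.898) / -9990.582004 = 39.573542

x=-19.032 y=39.574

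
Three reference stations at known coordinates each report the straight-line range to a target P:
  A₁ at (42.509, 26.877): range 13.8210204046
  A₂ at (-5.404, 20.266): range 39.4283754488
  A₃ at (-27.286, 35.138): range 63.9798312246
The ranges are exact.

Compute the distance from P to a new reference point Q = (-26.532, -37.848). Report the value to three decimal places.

eq1: (x − 42.509)² + (y − 26.877)² = 13.8210204046²
eq2: (x + 5.404)² + (y − 20.266)² = 39.4283754488²
eq3: (x + 27.286)² + (y − 35.138)² = 63.9798312246²
eq2−eq1, eq2−eq3 (x²,y² cancel):
  95.826·x + 13.222·y = 3453.050424
  -43.764·x + 29.744·y = -999.531145
det = 95.826·29.744 − 13.222·-43.764 = 3428.896152
x = (3453.050424·29.744 − 13.222·-999.531145) / 3428.896152 = 33.807770
y = (95.826·-999.531145 − 3453.050424·-43.764) / 3428.896152 = 16.138788
|P − Q| = √((33.807770 − -26.532)² + (16.138788 − -37.848)²) = 80.965802

80.966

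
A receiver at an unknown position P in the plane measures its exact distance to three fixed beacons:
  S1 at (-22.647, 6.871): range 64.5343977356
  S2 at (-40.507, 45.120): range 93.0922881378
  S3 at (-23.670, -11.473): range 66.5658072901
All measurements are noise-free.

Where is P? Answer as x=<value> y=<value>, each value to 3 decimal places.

eq1: (x + 22.647)² + (y − 6.871)² = 64.5343977356²
eq2: (x + 40.507)² + (y − 45.120)² = 93.0922881378²
eq3: (x + 23.670)² + (y + 11.473)² = 66.5658072901²
eq3−eq2, eq3−eq1 (x²,y² cancel):
  -33.674·x + 113.186·y = -1250.434591
  2.046·x + 36.688·y = 134.516830
det = -33.674·36.688 − 113.186·2.046 = -1467.010268
x = (-1250.434591·36.688 − 113.186·134.516830) / -1467.010268 = 41.650265
y = (-33.674·134.516830 − -1250.434591·2.046) / -1467.010268 = 1.343774

x=41.650 y=1.344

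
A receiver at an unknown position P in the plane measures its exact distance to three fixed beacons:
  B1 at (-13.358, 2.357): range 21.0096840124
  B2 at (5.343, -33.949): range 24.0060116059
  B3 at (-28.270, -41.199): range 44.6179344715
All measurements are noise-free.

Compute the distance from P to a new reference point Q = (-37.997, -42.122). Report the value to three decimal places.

eq1: (x + 13.358)² + (y − 2.357)² = 21.0096840124²
eq2: (x − 5.343)² + (y + 33.949)² = 24.0060116059²
eq3: (x + 28.270)² + (y + 41.199)² = 44.6179344715²
eq1−eq2, eq1−eq3 (x²,y² cancel):
  37.402·x − 72.612·y = 862.208866
  -29.824·x − 87.112·y = 763.205634
det = 37.402·-87.112 − -72.612·-29.824 = -5423.743312
x = (862.208866·-87.112 − -72.612·763.205634) / -5423.743312 = 3.630491
y = (37.402·763.205634 − 862.208866·-29.824) / -5423.743312 = -10.004149
|P − Q| = √((3.630491 − -37.997)² + (-10.004149 − -42.122)²) = 52.577603

52.578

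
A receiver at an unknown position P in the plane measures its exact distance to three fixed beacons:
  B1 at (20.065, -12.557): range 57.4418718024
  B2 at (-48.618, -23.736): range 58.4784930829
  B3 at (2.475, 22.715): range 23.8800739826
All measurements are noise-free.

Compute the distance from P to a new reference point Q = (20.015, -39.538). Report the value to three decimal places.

eq1: (x − 20.065)² + (y + 12.557)² = 57.4418718024²
eq2: (x + 48.618)² + (y + 23.736)² = 58.4784930829²
eq3: (x − 2.475)² + (y − 22.715)² = 23.8800739826²
eq1−eq2, eq1−eq3 (x²,y² cancel):
  -137.366·x − 22.358·y = 2246.659629
  -35.180·x + 70.544·y = 2691.125079
det = -137.366·70.544 − -22.358·-35.180 = -10476.901544
x = (2246.659629·70.544 − -22.358·2691.125079) / -10476.901544 = -20.870343
y = (-137.366·2691.125079 − 2246.659629·-35.180) / -10476.901544 = 27.740225
|P − Q| = √((-20.870343 − 20.015)² + (27.740225 − -39.538)²) = 78.727192

78.727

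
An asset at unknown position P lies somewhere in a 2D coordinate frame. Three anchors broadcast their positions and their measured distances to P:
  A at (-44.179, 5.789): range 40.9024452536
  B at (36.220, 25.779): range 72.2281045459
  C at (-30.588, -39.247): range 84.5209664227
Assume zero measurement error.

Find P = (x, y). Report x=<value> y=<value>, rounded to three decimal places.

x=-33.340 y=45.229

eq1: (x + 44.179)² + (y − 5.789)² = 40.9024452536²
eq2: (x − 36.220)² + (y − 25.779)² = 72.2281045459²
eq3: (x + 30.588)² + (y + 39.247)² = 84.5209664227²
eq3−eq1, eq3−eq2 (x²,y² cancel):
  -27.182·x + 90.072·y = 4980.127546
  133.616·x + 130.052·y = 1427.387167
det = -27.182·130.052 − 90.072·133.616 = -15570.133816
x = (4980.127546·130.052 − 90.072·1427.387167) / -15570.133816 = -33.339979
y = (-27.182·1427.387167 − 4980.127546·133.616) / -15570.133816 = 45.229153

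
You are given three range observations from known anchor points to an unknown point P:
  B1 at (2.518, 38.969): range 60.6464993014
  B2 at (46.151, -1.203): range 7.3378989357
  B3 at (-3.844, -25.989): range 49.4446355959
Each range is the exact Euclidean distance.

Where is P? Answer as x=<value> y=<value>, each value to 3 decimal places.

x=41.879 y=-7.169

eq1: (x − 2.518)² + (y − 38.969)² = 60.6464993014²
eq2: (x − 46.151)² + (y + 1.203)² = 7.3378989357²
eq3: (x + 3.844)² + (y + 25.989)² = 49.4446355959²
eq2−eq1, eq2−eq3 (x²,y² cancel):
  -87.266·x + 80.344·y = -4230.591842
  -99.990·x − 49.572·y = -3832.084781
det = -87.266·-49.572 − 80.344·-99.990 = 12359.546712
x = (-4230.591842·-49.572 − 80.344·-3832.084781) / 12359.546712 = 41.878876
y = (-87.266·-3832.084781 − -4230.591842·-99.990) / 12359.546712 = -7.169047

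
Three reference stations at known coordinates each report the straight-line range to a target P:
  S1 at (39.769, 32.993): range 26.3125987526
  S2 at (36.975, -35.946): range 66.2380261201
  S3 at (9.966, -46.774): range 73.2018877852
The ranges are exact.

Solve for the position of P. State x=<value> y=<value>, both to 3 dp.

eq1: (x − 39.769)² + (y − 32.993)² = 26.3125987526²
eq2: (x − 36.975)² + (y + 35.946)² = 66.2380261201²
eq3: (x − 9.966)² + (y + 46.774)² = 73.2018877852²
eq1−eq2, eq1−eq3 (x²,y² cancel):
  -5.588·x − 137.878·y = -3705.969120
  -59.606·x − 159.534·y = -5049.146700
det = -5.588·-159.534 − -137.878·-59.606 = -7326.880076
x = (-3705.969120·-159.534 − -137.878·-5049.146700) / -7326.880076 = 14.322354
y = (-5.588·-5049.146700 − -3705.969120·-59.606) / -7326.880076 = 26.298146

x=14.322 y=26.298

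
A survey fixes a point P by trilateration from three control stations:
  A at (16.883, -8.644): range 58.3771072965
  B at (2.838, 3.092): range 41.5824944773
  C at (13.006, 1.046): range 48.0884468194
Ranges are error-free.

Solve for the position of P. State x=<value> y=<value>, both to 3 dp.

x=-12.808 y=41.619

eq1: (x − 16.883)² + (y + 8.644)² = 58.3771072965²
eq2: (x − 2.838)² + (y − 3.092)² = 41.5824944773²
eq3: (x − 13.006)² + (y − 1.046)² = 48.0884468194²
eq2−eq3, eq2−eq1 (x²,y² cancel):
  20.336·x − 4.092·y = -430.759427
  28.090·x − 23.472·y = -1336.643092
det = 20.336·-23.472 − -4.092·28.090 = -362.382312
x = (-430.759427·-23.472 − -4.092·-1336.643092) / -362.382312 = -12.807584
y = (20.336·-1336.643092 − -430.759427·28.090) / -362.382312 = 41.618868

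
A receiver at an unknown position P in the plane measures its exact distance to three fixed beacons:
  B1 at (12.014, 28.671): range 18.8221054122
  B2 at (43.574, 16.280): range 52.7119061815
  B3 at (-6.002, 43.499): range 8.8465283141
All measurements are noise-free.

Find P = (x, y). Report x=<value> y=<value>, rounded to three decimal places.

eq1: (x − 12.014)² + (y − 28.671)² = 18.8221054122²
eq2: (x − 43.574)² + (y − 16.280)² = 52.7119061815²
eq3: (x + 6.002)² + (y − 43.499)² = 8.8465283141²
eq3−eq1, eq3−eq2 (x²,y² cancel):
  36.032·x − 29.656·y = -1237.835157
  99.152·x − 54.438·y = -2464.739119
det = 36.032·-54.438 − -29.656·99.152 = 978.941696
x = (-1237.835157·-54.438 − -29.656·-2464.739119) / 978.941696 = -5.831842
y = (36.032·-2464.739119 − -1237.835157·99.152) / 978.941696 = 34.654108

x=-5.832 y=34.654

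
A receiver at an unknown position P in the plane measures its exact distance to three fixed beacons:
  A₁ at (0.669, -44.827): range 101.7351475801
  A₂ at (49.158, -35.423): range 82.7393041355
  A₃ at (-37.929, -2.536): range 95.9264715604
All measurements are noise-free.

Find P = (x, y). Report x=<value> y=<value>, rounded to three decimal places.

eq1: (x − 0.669)² + (y + 44.827)² = 101.7351475801²
eq2: (x − 49.158)² + (y + 35.423)² = 82.7393041355²
eq3: (x + 37.929)² + (y + 2.536)² = 95.9264715604²
eq1−eq3, eq1−eq2 (x²,y² cancel):
  -77.196·x + 84.582·y = 583.285154
  96.978·x + 18.808·y = 5165.638207
det = -77.196·18.808 − 84.582·96.978 = -9654.495564
x = (583.285154·18.808 − 84.582·5165.638207) / -9654.495564 = 44.119300
y = (-77.196·5165.638207 − 583.285154·96.978) / -9654.495564 = 47.162737

x=44.119 y=47.163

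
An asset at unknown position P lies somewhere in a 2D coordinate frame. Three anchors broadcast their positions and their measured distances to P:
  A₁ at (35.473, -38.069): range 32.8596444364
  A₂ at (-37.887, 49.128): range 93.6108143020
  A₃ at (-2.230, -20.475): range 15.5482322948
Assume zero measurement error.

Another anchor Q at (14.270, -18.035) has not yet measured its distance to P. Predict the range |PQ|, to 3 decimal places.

eq1: (x − 35.473)² + (y + 38.069)² = 32.8596444364²
eq2: (x + 37.887)² + (y − 49.128)² = 93.6108143020²
eq3: (x + 2.230)² + (y + 20.475)² = 15.5482322948²
eq1−eq3, eq1−eq2 (x²,y² cancel):
  -75.406·x + 35.188·y = -1445.375260
  -146.720·x + 174.394·y = -6541.825659
det = -75.406·174.394 − 35.188·-146.720 = -7987.570604
x = (-1445.375260·174.394 − 35.188·-6541.825659) / -7987.570604 = 2.738131
y = (-75.406·-6541.825659 − -1445.375260·-146.720) / -7987.570604 = -35.208133
|P − Q| = √((2.738131 − 14.270)² + (-35.208133 − -18.035)²) = 20.685756

20.686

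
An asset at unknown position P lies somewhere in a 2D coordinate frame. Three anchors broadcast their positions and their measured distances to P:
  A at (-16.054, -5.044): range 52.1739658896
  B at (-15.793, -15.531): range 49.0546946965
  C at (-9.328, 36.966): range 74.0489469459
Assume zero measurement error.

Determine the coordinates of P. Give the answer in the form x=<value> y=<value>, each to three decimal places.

x=32.501 y=-24.137

eq1: (x + 16.054)² + (y + 5.044)² = 52.1739658896²
eq2: (x + 15.793)² + (y + 15.531)² = 49.0546946965²
eq3: (x + 9.328)² + (y − 36.966)² = 74.0489469459²
eq3−eq2, eq3−eq1 (x²,y² cancel):
  -12.930·x − 104.994·y = 2114.017542
  -13.452·x − 84.020·y = 1590.799939
det = -12.930·-84.020 − -104.994·-13.452 = -326.000688
x = (2114.017542·-84.020 − -104.994·1590.799939) / -326.000688 = 32.500867
y = (-12.930·1590.799939 − 2114.017542·-13.452) / -326.000688 = -24.137129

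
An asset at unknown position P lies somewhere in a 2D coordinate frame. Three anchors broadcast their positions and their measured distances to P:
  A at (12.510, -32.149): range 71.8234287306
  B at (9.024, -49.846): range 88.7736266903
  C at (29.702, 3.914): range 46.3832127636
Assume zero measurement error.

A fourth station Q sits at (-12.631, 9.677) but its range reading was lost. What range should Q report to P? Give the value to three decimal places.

30.754

eq1: (x − 12.510)² + (y + 32.149)² = 71.8234287306²
eq2: (x − 9.024)² + (y + 49.846)² = 88.7736266903²
eq3: (x − 29.702)² + (y − 3.914)² = 46.3832127636²
eq3−eq2, eq3−eq1 (x²,y² cancel):
  -41.356·x − 107.520·y = -4060.826277
  -34.384·x − 72.126·y = -2714.672387
det = -41.356·-72.126 − -107.520·-34.384 = -714.124824
x = (-4060.826277·-72.126 − -107.520·-2714.672387) / -714.124824 = -1.413732
y = (-41.356·-2714.672387 − -4060.826277·-34.384) / -714.124824 = 38.311873
|P − Q| = √((-1.413732 − -12.631)² + (38.311873 − 9.677)²) = 30.753586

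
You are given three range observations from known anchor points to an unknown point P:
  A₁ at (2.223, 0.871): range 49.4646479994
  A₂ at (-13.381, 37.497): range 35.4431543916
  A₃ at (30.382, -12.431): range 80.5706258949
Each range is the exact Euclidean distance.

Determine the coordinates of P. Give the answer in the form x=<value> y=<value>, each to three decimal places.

eq1: (x − 2.223)² + (y − 0.871)² = 49.4646479994²
eq2: (x + 13.381)² + (y − 37.497)² = 35.4431543916²
eq3: (x − 30.382)² + (y + 12.431)² = 80.5706258949²
eq2−eq1, eq2−eq3 (x²,y² cancel):
  31.208·x − 73.252·y = -2769.910008
  87.526·x − 99.856·y = -5742.889049
det = 31.208·-99.856 − -73.252·87.526 = 3295.148504
x = (-2769.910008·-99.856 − -73.252·-5742.889049) / 3295.148504 = -43.726701
y = (31.208·-5742.889049 − -2769.910008·87.526) / 3295.148504 = 19.184283

x=-43.727 y=19.184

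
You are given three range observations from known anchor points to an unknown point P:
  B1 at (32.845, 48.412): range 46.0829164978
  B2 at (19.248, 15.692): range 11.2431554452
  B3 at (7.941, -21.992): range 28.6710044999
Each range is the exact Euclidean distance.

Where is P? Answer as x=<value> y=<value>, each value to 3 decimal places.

x=19.022 y=4.451

eq1: (x − 32.845)² + (y − 48.412)² = 46.0829164978²
eq2: (x − 19.248)² + (y − 15.692)² = 11.2431554452²
eq3: (x − 7.941)² + (y + 21.992)² = 28.6710044999²
eq1−eq3, eq1−eq2 (x²,y² cancel):
  -49.808·x − 140.808·y = -1574.199530
  -27.194·x − 65.440·y = -808.564752
det = -49.808·-65.440 − -140.808·-27.194 = -569.697232
x = (-1574.199530·-65.440 − -140.808·-808.564752) / -569.697232 = 19.021978
y = (-49.808·-808.564752 − -1574.199530·-27.194) / -569.697232 = 4.451117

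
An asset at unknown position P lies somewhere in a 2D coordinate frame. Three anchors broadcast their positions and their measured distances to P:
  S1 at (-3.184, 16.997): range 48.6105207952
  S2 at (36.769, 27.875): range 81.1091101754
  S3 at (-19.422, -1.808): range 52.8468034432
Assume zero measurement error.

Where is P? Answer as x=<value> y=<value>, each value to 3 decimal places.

eq1: (x + 3.184)² + (y − 16.997)² = 48.6105207952²
eq2: (x − 36.769)² + (y − 27.875)² = 81.1091101754²
eq3: (x + 19.422)² + (y + 1.808)² = 52.8468034432²
eq3−eq2, eq3−eq1 (x²,y² cancel):
  112.382·x + 59.366·y = -2037.411081
  32.476·x + 37.610·y = 348.354819
det = 112.382·37.610 − 59.366·32.476 = 2298.716804
x = (-2037.411081·37.610 − 59.366·348.354819) / 2298.716804 = -42.331210
y = (112.382·348.354819 − -2037.411081·32.476) / 2298.716804 = 45.815027

x=-42.331 y=45.815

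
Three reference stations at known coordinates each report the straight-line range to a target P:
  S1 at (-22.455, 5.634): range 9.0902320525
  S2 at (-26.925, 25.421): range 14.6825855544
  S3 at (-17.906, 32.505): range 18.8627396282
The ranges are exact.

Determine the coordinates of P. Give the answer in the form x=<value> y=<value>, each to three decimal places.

eq1: (x + 22.455)² + (y − 5.634)² = 9.0902320525²
eq2: (x + 26.925)² + (y − 25.421)² = 14.6825855544²
eq3: (x + 17.906)² + (y − 32.505)² = 18.8627396282²
eq2−eq1, eq2−eq3 (x²,y² cancel):
  8.940·x − 39.574·y = -702.267885
  18.038·x + 14.168·y = -134.207633
det = 8.940·14.168 − -39.574·18.038 = 840.497732
x = (-702.267885·14.168 − -39.574·-134.207633) / 840.497732 = -18.156937
y = (8.940·-134.207633 − -702.267885·18.038) / 840.497732 = 13.643930

x=-18.157 y=13.644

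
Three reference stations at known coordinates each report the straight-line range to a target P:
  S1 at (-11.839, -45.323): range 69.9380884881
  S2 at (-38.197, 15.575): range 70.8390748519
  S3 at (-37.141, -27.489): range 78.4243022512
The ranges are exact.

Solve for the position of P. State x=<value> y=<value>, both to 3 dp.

eq1: (x + 11.839)² + (y + 45.323)² = 69.9380884881²
eq2: (x + 38.197)² + (y − 15.575)² = 70.8390748519²
eq3: (x + 37.141)² + (y + 27.489)² = 78.4243022512²
eq1−eq2, eq1−eq3 (x²,y² cancel):
  -52.716·x + 121.796·y = -619.583121
  -50.604·x + 35.668·y = -1318.272210
det = -52.716·35.668 − 121.796·-50.604 = 4283.090496
x = (-619.583121·35.668 − 121.796·-1318.272210) / 4283.090496 = 32.327356
y = (-52.716·-1318.272210 − -619.583121·-50.604) / 4283.090496 = 8.904938

x=32.327 y=8.905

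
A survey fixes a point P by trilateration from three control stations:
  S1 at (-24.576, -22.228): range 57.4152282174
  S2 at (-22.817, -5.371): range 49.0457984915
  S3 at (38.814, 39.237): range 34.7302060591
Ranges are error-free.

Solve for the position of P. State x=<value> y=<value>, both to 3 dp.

x=24.482 y=7.602

eq1: (x + 24.576)² + (y + 22.228)² = 57.4152282174²
eq2: (x + 22.817)² + (y + 5.371)² = 49.0457984915²
eq3: (x − 38.814)² + (y − 39.237)² = 34.7302060591²
eq3−eq1, eq3−eq2 (x²,y² cancel):
  -126.780·x − 122.930·y = -4038.326223
  -123.262·x − 89.216·y = -3695.908772
det = -126.780·-89.216 − -122.930·-123.262 = -3841.793180
x = (-4038.326223·-89.216 − -122.930·-3695.908772) / -3841.793180 = 24.481993
y = (-126.780·-3695.908772 − -4038.326223·-123.262) / -3841.793180 = 7.601881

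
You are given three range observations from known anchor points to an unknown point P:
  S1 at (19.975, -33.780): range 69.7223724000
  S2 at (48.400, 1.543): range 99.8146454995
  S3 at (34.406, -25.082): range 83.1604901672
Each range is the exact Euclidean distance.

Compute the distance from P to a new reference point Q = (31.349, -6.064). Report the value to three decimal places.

eq1: (x − 19.975)² + (y + 33.780)² = 69.7223724000²
eq2: (x − 48.400)² + (y − 1.543)² = 99.8146454995²
eq3: (x − 34.406)² + (y + 25.082)² = 83.1604901672²
eq2−eq1, eq2−eq3 (x²,y² cancel):
  -56.850·x − 70.646·y = 4296.902419
  -27.988·x − 53.250·y = 2515.235042
det = -56.850·-53.250 − -70.646·-27.988 = 1050.022252
x = (4296.902419·-53.250 − -70.646·2515.235042) / 1050.022252 = -48.683501
y = (-56.850·2515.235042 − 4296.902419·-27.988) / 1050.022252 = -21.646596
|P − Q| = √((-48.683501 − 31.349)² + (-21.646596 − -6.064)²) = 81.535382

81.535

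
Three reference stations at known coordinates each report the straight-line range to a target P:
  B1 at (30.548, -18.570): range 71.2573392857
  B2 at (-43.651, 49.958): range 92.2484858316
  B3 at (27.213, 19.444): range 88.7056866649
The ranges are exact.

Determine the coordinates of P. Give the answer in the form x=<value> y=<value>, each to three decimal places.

eq1: (x − 30.548)² + (y + 18.570)² = 71.2573392857²
eq2: (x + 43.651)² + (y − 49.958)² = 92.2484858316²
eq3: (x − 27.213)² + (y − 19.444)² = 88.7056866649²
eq2−eq3, eq2−eq1 (x²,y² cancel):
  141.728·x − 61.028·y = -2641.510768
  148.398·x − 137.056·y = 308.988375
det = 141.728·-137.056 − -61.028·148.398 = -10368.239624
x = (-2641.510768·-137.056 − -61.028·308.988375) / -10368.239624 = -36.736404
y = (141.728·308.988375 − -2641.510768·148.398) / -10368.239624 = -42.030975

x=-36.736 y=-42.031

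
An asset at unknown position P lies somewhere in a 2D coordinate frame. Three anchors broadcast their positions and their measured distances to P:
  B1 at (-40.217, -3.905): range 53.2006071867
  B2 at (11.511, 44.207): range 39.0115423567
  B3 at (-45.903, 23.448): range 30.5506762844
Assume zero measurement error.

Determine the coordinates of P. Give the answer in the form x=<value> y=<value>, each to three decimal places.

eq1: (x + 40.217)² + (y + 3.905)² = 53.2006071867²
eq2: (x − 11.511)² + (y − 44.207)² = 39.0115423567²
eq3: (x + 45.903)² + (y − 23.448)² = 30.5506762844²
eq1−eq3, eq1−eq2 (x²,y² cancel):
  -11.372·x + 54.706·y = 2921.198783
  103.456·x + 96.224·y = 1762.510024
det = -11.372·96.224 − 54.706·103.456 = -6753.923264
x = (2921.198783·96.224 − 54.706·1762.510024) / -6753.923264 = -27.342561
y = (-11.372·1762.510024 − 2921.198783·103.456) / -6753.923264 = 47.714313

x=-27.343 y=47.714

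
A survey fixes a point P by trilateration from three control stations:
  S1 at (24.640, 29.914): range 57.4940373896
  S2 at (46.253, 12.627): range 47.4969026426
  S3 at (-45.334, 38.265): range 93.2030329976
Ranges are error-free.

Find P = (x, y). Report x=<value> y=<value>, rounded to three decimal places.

x=20.760 y=-27.449

eq1: (x − 24.640)² + (y − 29.914)² = 57.4940373896²
eq2: (x − 46.253)² + (y − 12.627)² = 47.4969026426²
eq3: (x + 45.334)² + (y − 38.265)² = 93.2030329976²
eq1−eq3, eq1−eq2 (x²,y² cancel):
  -139.948·x + 16.702·y = -3363.836240
  43.226·x − 34.574·y = 1846.412717
det = -139.948·-34.574 − 16.702·43.226 = 4116.601500
x = (-3363.836240·-34.574 − 16.702·1846.412717) / 4116.601500 = 20.760447
y = (-139.948·1846.412717 − -3363.836240·43.226) / 4116.601500 = -27.448997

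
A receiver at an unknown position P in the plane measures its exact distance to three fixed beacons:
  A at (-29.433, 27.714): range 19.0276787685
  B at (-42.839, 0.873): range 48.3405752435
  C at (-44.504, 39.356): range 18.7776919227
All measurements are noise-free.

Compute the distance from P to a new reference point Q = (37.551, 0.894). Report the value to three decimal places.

eq1: (x + 29.433)² + (y − 27.714)² = 19.0276787685²
eq2: (x + 42.839)² + (y − 0.873)² = 48.3405752435²
eq3: (x + 44.504)² + (y − 39.356)² = 18.7776919227²
eq3−eq2, eq3−eq1 (x²,y² cancel):
  3.330·x − 76.966·y = -3677.768203
  30.142·x − 23.284·y = -1904.584312
det = 3.330·-23.284 − -76.966·30.142 = 2242.373452
x = (-3677.768203·-23.284 − -76.966·-1904.584312) / 2242.373452 = -27.183287
y = (3.330·-1904.584312 − -3677.768203·30.142) / 2242.373452 = 46.608215
|P − Q| = √((-27.183287 − 37.551)² + (46.608215 − 0.894)²) = 79.248453

79.248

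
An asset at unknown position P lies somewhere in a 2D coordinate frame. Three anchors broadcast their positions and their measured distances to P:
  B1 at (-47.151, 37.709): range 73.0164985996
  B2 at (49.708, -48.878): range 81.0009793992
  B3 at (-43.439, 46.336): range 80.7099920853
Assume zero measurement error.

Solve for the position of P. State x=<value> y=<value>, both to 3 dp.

eq1: (x + 47.151)² + (y − 37.709)² = 73.0164985996²
eq2: (x − 49.708)² + (y + 48.878)² = 81.0009793992²
eq3: (x + 43.439)² + (y − 46.336)² = 80.7099920853²
eq2−eq3, eq2−eq1 (x²,y² cancel):
  -186.294·x + 190.428·y = -778.916690
  -193.718·x + 173.174·y = 14.990930
det = -186.294·173.174 − 190.428·-193.718 = 4628.054148
x = (-778.916690·173.174 − 190.428·14.990930) / 4628.054148 = -29.762576
y = (-186.294·14.990930 − -778.916690·-193.718) / 4628.054148 = -33.206808

x=-29.763 y=-33.207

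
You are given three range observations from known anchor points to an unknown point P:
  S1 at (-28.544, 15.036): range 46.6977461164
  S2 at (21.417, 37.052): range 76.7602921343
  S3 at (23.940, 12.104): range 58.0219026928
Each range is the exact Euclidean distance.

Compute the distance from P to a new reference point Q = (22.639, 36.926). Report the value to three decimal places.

eq1: (x + 28.544)² + (y − 15.036)² = 46.6977461164²
eq2: (x − 21.417)² + (y − 37.052)² = 76.7602921343²
eq3: (x − 23.940)² + (y − 12.104)² = 58.0219026928²
eq1−eq2, eq1−eq3 (x²,y² cancel):
  99.922·x + 44.032·y = -2920.765595
  104.968·x − 5.864·y = -1507.072516
det = 99.922·-5.864 − 44.032·104.968 = -5207.893584
x = (-2920.765595·-5.864 − 44.032·-1507.072516) / -5207.893584 = -16.030817
y = (99.922·-1507.072516 − -2920.765595·104.968) / -5207.893584 = -29.953996
|P − Q| = √((-16.030817 − 22.639)² + (-29.953996 − 36.926)²) = 77.254699

77.255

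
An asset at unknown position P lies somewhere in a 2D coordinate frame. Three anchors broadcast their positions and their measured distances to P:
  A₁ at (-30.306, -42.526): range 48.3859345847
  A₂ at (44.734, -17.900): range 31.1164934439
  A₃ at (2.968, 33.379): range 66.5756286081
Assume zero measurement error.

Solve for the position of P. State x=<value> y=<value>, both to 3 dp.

x=16.860 y=-31.731

eq1: (x + 30.306)² + (y + 42.526)² = 48.3859345847²
eq2: (x − 44.734)² + (y + 17.900)² = 31.1164934439²
eq3: (x − 2.968)² + (y − 33.379)² = 66.5756286081²
eq2−eq1, eq2−eq3 (x²,y² cancel):
  -150.080·x − 49.252·y = -967.588945
  -83.532·x + 102.558·y = -4662.652251
det = -150.080·102.558 − -49.252·-83.532 = -19506.022704
x = (-967.588945·102.558 − -49.252·-4662.652251) / -19506.022704 = 16.860379
y = (-150.080·-4662.652251 − -967.588945·-83.532) / -19506.022704 = -31.731031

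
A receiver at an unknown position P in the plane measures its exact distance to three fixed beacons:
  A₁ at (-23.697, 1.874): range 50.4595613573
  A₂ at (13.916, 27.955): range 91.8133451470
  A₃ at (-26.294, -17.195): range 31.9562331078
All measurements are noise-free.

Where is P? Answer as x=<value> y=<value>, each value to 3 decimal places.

x=-41.258 y=-45.431

eq1: (x + 23.697)² + (y − 1.874)² = 50.4595613573²
eq2: (x − 13.916)² + (y − 27.955)² = 91.8133451470²
eq3: (x + 26.294)² + (y + 17.195)² = 31.9562331078²
eq1−eq3, eq1−eq2 (x²,y² cancel):
  -5.194·x − 38.138·y = 1946.949274
  75.226·x + 52.162·y = -5473.445619
det = -5.194·52.162 − -38.138·75.226 = 2598.039760
x = (1946.949274·52.162 − -38.138·-5473.445619) / 2598.039760 = -41.257837
y = (-5.194·-5473.445619 − 1946.949274·75.226) / 2598.039760 = -45.431225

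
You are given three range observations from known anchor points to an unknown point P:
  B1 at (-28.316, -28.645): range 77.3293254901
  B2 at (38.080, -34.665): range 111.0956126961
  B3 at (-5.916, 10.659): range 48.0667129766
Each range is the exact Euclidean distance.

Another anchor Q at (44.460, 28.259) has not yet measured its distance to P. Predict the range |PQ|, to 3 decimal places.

eq1: (x + 28.316)² + (y + 28.645)² = 77.3293254901²
eq2: (x − 38.080)² + (y + 34.665)² = 111.0956126961²
eq3: (x + 5.916)² + (y − 10.659)² = 48.0667129766²
eq3−eq1, eq3−eq2 (x²,y² cancel):
  -44.800·x − 78.608·y = -2195.697140
  87.992·x − 90.648·y = -7528.690976
det = -44.800·-90.648 − -78.608·87.992 = 10977.905536
x = (-2195.697140·-90.648 − -78.608·-7528.690976) / 10977.905536 = -35.779119
y = (-44.800·-7528.690976 − -2195.697140·87.992) / 10977.905536 = 48.323347
|P − Q| = √((-35.779119 − 44.460)² + (48.323347 − 28.259)²) = 82.709698

82.710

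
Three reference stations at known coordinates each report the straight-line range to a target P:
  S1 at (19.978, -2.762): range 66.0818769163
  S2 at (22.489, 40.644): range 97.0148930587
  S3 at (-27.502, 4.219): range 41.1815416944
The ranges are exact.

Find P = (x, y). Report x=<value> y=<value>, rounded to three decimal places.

eq1: (x − 19.978)² + (y + 2.762)² = 66.0818769163²
eq2: (x − 22.489)² + (y − 40.644)² = 97.0148930587²
eq3: (x + 27.502)² + (y − 4.219)² = 41.1815416944²
eq2−eq3, eq2−eq1 (x²,y² cancel):
  -99.982·x − 72.850·y = 6332.440207
  -5.022·x − 86.812·y = 3294.134289
det = -99.982·-86.812 − -72.850·-5.022 = 8313.784684
x = (6332.440207·-86.812 − -72.850·3294.134289) / 8313.784684 = -37.257895
y = (-99.982·3294.134289 − 6332.440207·-5.022) / 8313.784684 = -35.790273

x=-37.258 y=-35.790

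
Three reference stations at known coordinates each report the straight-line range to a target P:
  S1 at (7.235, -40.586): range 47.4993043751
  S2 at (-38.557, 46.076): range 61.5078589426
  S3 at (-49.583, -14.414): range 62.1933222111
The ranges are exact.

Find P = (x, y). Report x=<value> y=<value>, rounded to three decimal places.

eq1: (x − 7.235)² + (y + 40.586)² = 47.4993043751²
eq2: (x + 38.557)² + (y − 46.076)² = 61.5078589426²
eq3: (x + 49.583)² + (y + 14.414)² = 62.1933222111²
eq3−eq1, eq3−eq2 (x²,y² cancel):
  113.636·x − 52.344·y = 645.156748
  22.052·x + 120.980·y = 1028.195356
det = 113.636·120.980 − -52.344·22.052 = 14901.973168
x = (645.156748·120.980 − -52.344·1028.195356) / 14901.973168 = 8.849226
y = (113.636·1028.195356 − 645.156748·22.052) / 14901.973168 = 6.885867

x=8.849 y=6.886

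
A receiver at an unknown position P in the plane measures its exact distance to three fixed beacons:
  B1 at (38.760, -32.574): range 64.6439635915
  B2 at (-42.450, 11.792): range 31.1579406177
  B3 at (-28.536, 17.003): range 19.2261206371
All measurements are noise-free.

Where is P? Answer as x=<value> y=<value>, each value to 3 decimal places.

eq1: (x − 38.760)² + (y + 32.574)² = 64.6439635915²
eq2: (x + 42.450)² + (y − 11.792)² = 31.1579406177²
eq3: (x + 28.536)² + (y − 17.003)² = 19.2261206371²
eq2−eq3, eq2−eq1 (x²,y² cancel):
  27.828·x + 10.422·y = -236.474910
  162.420·x − 88.732·y = -2585.675453
det = 27.828·-88.732 − 10.422·162.420 = -4161.975336
x = (-236.474910·-88.732 − 10.422·-2585.675453) / -4161.975336 = -11.516359
y = (27.828·-2585.675453 − -236.474910·162.420) / -4161.975336 = 8.060096

x=-11.516 y=8.060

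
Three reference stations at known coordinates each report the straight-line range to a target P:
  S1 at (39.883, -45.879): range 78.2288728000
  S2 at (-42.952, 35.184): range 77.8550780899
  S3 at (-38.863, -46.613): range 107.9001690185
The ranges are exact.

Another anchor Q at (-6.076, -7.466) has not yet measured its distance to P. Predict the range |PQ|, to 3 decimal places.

56.982

eq1: (x − 39.883)² + (y + 45.879)² = 78.2288728000²
eq2: (x + 42.952)² + (y − 35.184)² = 77.8550780899²
eq3: (x + 38.863)² + (y + 46.613)² = 107.9001690185²
eq1−eq2, eq1−eq3 (x²,y² cancel):
  -165.670·x + 162.126·y = -554.404815
  -157.492·x − 1.468·y = -5535.121727
det = -165.670·-1.468 − 162.126·-157.492 = 25776.751552
x = (-554.404815·-1.468 − 162.126·-5535.121727) / 25776.751552 = 34.845392
y = (-165.670·-5535.121727 − -554.404815·-157.492) / 25776.751552 = 32.187504
|P − Q| = √((34.845392 − -6.076)² + (32.187504 − -7.466)²) = 56.982109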